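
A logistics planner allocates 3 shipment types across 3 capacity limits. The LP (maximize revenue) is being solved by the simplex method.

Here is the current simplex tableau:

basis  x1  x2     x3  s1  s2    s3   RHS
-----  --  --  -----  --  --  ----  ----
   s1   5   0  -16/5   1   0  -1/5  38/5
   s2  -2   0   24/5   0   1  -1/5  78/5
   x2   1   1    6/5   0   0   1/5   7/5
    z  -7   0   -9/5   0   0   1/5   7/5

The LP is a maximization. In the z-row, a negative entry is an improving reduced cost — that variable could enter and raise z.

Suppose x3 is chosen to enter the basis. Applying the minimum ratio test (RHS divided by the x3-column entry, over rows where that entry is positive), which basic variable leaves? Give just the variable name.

x2

Ratios: row 1 (s1): entry -16/5 ≤ 0, skip; row 2 (s2): (78/5)/(24/5) = 13/4; row 3 (x2): (7/5)/(6/5) = 7/6.
Minimum ratio 7/6 is in the x2 row, so x2 leaves.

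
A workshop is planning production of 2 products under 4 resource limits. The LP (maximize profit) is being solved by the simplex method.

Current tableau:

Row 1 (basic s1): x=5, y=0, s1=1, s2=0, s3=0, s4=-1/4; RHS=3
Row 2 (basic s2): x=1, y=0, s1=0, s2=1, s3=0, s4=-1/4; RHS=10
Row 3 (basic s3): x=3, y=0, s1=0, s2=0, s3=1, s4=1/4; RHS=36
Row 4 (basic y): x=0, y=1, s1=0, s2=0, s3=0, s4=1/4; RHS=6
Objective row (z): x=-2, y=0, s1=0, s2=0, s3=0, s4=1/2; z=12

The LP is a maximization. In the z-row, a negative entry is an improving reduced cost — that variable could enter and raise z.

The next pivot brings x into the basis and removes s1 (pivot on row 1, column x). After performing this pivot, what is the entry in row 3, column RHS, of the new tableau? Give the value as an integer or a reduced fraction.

171/5

Pivot element is row 1, column x: 5.
Normalize row 1: new (row 1, RHS) = 3/5 = 3/5.
row 3 ← row 3 − 3·(new row 1): 36 − 3·(3/5) = 171/5.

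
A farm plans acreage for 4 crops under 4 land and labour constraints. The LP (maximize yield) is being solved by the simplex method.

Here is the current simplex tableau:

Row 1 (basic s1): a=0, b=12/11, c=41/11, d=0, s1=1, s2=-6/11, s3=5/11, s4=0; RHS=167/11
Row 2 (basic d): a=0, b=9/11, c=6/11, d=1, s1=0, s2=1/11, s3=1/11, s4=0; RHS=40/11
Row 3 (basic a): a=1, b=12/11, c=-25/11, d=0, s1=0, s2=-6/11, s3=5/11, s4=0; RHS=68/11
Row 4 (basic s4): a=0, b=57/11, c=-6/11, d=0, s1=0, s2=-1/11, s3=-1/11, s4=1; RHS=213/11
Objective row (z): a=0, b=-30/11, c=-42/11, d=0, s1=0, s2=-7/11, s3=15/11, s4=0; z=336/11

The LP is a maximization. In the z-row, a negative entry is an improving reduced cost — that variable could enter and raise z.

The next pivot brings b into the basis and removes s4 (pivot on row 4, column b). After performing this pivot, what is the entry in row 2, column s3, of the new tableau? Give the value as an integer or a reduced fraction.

Pivot element is row 4, column b: 57/11.
Normalize row 4: new (row 4, s3) = (-1/11)/(57/11) = -1/57.
row 2 ← row 2 − (9/11)·(new row 4): 1/11 − (9/11)·(-1/57) = 2/19.

2/19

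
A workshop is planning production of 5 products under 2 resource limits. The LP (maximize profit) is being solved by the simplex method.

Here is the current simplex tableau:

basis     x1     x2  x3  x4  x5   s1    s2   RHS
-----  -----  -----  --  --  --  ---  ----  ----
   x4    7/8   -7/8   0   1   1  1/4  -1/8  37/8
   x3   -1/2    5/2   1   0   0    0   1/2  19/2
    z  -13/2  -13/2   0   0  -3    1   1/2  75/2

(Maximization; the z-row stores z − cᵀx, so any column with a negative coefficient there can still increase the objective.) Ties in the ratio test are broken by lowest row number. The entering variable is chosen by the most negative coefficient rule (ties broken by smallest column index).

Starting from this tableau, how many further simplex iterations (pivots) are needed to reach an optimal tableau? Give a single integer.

2

pivot: x1 in, x4 out → z = 503/7
pivot: x2 in, x3 out → z = 2111/14
No improving column remains; optimal.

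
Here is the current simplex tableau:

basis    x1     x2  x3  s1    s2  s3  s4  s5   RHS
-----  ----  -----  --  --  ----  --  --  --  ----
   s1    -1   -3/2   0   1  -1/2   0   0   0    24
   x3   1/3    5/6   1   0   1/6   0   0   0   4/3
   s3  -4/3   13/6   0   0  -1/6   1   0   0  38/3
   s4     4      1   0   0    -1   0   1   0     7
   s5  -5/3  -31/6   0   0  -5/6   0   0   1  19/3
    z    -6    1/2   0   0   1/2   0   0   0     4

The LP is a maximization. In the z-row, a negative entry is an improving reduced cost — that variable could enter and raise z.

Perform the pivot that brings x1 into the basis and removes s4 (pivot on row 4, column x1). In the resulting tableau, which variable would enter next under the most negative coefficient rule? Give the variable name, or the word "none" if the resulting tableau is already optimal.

s2

Pivot element 4. New z-row = old z-row − (-6)·(row 4/4).
Updated z-row coefficients: x1: 0, x2: 2, x3: 0, s1: 0, s2: -1, s3: 0, s4: 3/2, s5: 0.
The most negative is -1 in column s2, so s2 would enter next.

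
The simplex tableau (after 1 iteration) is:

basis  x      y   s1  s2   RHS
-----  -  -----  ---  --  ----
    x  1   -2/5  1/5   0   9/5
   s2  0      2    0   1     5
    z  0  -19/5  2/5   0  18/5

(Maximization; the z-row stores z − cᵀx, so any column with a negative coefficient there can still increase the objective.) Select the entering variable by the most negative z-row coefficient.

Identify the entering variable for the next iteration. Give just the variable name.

Objective-row coefficients: x: 0, y: -19/5, s1: 2/5, s2: 0.
The most negative is -19/5 in column y, so y enters.

y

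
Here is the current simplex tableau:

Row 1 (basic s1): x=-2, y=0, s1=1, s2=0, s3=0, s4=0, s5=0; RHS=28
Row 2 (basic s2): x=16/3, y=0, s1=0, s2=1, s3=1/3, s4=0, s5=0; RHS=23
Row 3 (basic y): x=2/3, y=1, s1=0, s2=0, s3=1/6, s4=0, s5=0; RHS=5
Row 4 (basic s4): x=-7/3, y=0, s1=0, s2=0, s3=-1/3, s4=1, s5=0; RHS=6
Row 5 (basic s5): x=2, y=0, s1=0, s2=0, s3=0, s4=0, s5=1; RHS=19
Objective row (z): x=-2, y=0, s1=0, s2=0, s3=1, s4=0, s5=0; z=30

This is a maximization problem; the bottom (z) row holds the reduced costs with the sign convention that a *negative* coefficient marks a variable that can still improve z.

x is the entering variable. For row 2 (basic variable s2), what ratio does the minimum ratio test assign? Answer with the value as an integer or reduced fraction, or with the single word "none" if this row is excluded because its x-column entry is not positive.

Ratio = RHS / (x entry) = 23 / (16/3) = 69/16.

69/16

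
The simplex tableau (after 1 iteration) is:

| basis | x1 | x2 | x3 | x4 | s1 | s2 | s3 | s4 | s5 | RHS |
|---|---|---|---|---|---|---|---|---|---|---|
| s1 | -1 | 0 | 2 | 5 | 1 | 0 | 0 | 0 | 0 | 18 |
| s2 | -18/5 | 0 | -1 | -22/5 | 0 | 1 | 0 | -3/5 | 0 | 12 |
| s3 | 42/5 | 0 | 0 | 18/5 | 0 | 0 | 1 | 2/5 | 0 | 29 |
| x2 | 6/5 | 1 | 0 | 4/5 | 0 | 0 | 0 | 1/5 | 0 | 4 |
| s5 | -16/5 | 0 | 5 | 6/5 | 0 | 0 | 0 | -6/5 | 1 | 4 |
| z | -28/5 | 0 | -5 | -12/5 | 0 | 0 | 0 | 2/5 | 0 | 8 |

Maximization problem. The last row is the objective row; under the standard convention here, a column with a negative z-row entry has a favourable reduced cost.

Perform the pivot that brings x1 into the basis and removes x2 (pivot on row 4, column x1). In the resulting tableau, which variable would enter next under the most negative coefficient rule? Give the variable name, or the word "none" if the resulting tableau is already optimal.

Pivot element 6/5. New z-row = old z-row − (-28/5)·(row 4/(6/5)).
Updated z-row coefficients: x1: 0, x2: 14/3, x3: -5, x4: 4/3, s1: 0, s2: 0, s3: 0, s4: 4/3, s5: 0.
The most negative is -5 in column x3, so x3 would enter next.

x3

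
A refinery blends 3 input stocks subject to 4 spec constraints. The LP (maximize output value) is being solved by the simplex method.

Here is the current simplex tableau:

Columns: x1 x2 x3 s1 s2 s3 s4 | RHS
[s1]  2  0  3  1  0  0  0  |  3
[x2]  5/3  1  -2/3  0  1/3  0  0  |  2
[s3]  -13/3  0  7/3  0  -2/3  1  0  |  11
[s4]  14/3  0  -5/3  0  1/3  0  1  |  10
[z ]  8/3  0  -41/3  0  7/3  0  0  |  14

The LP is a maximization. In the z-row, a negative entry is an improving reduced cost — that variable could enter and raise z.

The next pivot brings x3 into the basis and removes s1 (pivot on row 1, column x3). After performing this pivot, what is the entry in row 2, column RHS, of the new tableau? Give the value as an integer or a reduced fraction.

8/3

Pivot element is row 1, column x3: 3.
Normalize row 1: new (row 1, RHS) = 3/3 = 1.
row 2 ← row 2 − (-2/3)·(new row 1): 2 − (-2/3)·1 = 8/3.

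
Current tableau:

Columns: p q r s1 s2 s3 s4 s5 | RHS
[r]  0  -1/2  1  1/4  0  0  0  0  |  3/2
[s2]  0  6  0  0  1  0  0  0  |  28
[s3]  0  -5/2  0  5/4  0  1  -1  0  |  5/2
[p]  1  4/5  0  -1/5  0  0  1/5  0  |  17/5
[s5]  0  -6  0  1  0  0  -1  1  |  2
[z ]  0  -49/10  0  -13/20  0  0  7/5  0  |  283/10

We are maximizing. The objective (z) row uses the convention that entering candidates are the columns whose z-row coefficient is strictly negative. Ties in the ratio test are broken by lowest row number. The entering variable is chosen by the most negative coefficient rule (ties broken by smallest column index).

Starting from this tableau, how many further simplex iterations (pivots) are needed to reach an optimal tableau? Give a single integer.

3

pivot: q in, p out → z = 393/8
pivot: s1 in, s2 out → z = 209/4
pivot: p in, s3 out → z = 878/15
No improving column remains; optimal.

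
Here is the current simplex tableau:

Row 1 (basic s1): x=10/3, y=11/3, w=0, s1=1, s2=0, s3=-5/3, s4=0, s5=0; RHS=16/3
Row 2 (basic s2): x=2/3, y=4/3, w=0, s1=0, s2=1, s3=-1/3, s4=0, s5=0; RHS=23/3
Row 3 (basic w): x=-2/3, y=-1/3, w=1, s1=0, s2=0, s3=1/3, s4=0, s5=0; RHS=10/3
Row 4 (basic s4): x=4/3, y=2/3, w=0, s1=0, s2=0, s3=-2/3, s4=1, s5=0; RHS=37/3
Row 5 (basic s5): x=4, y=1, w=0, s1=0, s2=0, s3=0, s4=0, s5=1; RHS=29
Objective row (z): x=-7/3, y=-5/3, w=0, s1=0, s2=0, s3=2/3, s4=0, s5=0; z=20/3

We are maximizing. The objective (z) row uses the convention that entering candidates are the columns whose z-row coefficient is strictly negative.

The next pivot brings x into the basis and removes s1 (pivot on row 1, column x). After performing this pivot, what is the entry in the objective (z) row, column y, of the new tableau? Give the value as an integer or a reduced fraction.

9/10

Pivot element is row 1, column x: 10/3.
Normalize row 1: new (row 1, y) = (11/3)/(10/3) = 11/10.
z-row ← z-row − (-7/3)·(new row 1): -5/3 − (-7/3)·(11/10) = 9/10.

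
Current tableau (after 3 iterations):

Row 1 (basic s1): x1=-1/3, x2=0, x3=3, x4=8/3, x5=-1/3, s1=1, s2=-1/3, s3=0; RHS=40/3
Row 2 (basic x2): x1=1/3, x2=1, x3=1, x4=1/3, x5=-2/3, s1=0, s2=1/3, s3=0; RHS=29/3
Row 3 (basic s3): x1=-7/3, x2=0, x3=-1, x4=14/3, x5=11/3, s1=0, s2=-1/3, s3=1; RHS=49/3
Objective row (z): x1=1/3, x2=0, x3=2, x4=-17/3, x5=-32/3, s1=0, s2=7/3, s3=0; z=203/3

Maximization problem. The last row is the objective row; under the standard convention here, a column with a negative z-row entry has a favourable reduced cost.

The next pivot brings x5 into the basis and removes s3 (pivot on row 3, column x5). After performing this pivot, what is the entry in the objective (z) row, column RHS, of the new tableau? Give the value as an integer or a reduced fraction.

1267/11

Pivot element is row 3, column x5: 11/3.
Normalize row 3: new (row 3, RHS) = (49/3)/(11/3) = 49/11.
z-row ← z-row − (-32/3)·(new row 3): 203/3 − (-32/3)·(49/11) = 1267/11.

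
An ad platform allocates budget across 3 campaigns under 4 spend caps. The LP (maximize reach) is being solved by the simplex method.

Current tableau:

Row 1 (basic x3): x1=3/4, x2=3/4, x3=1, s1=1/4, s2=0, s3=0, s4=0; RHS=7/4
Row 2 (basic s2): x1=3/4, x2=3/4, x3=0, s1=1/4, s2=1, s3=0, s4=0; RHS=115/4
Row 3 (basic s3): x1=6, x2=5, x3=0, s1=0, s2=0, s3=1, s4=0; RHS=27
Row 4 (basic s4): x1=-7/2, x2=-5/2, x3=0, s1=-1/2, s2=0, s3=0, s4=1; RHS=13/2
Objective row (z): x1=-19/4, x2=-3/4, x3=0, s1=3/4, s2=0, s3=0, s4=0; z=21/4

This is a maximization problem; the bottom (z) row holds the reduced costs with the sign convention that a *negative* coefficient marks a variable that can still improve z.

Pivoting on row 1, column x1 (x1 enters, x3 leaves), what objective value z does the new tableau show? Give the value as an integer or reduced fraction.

49/3

Minimum ratio for x1: (7/4)/(3/4) = 7/3.
z changes by −(z-row coeff of x1)·ratio = −(-19/4)·(7/3) = 133/12.
New z = 21/4 + (133/12) = 49/3.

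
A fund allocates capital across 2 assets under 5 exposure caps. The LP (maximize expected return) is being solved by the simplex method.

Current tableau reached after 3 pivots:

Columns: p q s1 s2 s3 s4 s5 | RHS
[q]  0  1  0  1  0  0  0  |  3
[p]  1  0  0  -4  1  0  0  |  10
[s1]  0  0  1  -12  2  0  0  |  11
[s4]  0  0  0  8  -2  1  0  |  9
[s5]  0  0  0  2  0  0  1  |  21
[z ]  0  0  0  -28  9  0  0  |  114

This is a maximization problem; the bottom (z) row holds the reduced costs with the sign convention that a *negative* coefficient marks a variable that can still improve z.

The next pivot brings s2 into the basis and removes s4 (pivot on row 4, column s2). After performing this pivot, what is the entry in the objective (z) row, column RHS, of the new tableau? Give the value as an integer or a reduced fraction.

291/2

Pivot element is row 4, column s2: 8.
Normalize row 4: new (row 4, RHS) = 9/8 = 9/8.
z-row ← z-row − (-28)·(new row 4): 114 − (-28)·(9/8) = 291/2.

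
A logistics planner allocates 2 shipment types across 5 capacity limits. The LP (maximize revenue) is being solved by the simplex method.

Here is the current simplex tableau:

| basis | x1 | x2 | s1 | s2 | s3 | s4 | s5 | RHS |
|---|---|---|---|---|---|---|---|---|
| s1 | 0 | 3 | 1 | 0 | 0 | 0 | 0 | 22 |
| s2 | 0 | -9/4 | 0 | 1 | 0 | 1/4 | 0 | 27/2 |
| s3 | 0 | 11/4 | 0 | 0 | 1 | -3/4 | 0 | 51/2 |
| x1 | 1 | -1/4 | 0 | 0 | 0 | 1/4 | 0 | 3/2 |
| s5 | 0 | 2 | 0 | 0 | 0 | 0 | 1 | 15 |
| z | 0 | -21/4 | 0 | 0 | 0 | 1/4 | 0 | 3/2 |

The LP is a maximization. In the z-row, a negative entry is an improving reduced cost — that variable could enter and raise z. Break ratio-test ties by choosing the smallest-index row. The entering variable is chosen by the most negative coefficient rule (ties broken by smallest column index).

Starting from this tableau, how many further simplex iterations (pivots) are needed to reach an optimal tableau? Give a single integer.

1

pivot: x2 in, s1 out → z = 40
No improving column remains; optimal.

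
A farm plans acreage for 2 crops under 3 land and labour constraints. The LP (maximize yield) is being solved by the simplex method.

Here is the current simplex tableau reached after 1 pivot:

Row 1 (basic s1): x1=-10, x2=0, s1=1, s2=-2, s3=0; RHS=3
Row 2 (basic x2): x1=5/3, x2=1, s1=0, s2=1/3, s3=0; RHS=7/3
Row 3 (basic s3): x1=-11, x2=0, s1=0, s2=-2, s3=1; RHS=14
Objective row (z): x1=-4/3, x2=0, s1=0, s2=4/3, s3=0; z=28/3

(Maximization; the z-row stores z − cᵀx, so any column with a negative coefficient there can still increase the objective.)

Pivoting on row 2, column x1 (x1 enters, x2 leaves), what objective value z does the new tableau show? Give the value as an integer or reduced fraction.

Minimum ratio for x1: (7/3)/(5/3) = 7/5.
z changes by −(z-row coeff of x1)·ratio = −(-4/3)·(7/5) = 28/15.
New z = 28/3 + (28/15) = 56/5.

56/5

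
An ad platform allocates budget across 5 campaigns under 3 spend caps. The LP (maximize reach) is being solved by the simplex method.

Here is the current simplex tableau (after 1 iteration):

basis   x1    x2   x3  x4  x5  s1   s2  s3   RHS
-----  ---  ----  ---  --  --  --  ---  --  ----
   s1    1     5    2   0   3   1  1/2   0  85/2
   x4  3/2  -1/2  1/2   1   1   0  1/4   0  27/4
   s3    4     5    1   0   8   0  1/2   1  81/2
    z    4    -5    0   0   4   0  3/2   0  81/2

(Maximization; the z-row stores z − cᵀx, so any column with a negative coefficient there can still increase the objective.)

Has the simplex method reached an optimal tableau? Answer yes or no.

no

Column x2 has objective-row coefficient -5, which is negative; an improving pivot exists, so not yet optimal.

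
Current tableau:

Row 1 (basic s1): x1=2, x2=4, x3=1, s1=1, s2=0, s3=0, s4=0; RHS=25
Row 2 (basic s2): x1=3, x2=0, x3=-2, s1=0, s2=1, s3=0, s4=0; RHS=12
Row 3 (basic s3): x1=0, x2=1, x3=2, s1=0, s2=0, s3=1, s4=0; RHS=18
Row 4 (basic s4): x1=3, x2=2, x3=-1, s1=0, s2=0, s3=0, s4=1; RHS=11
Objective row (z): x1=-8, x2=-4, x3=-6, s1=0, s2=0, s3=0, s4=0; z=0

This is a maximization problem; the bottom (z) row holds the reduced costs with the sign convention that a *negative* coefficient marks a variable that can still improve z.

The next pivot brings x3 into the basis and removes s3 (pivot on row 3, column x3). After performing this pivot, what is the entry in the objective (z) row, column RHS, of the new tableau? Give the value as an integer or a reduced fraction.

Pivot element is row 3, column x3: 2.
Normalize row 3: new (row 3, RHS) = 18/2 = 9.
z-row ← z-row − (-6)·(new row 3): 0 − (-6)·9 = 54.

54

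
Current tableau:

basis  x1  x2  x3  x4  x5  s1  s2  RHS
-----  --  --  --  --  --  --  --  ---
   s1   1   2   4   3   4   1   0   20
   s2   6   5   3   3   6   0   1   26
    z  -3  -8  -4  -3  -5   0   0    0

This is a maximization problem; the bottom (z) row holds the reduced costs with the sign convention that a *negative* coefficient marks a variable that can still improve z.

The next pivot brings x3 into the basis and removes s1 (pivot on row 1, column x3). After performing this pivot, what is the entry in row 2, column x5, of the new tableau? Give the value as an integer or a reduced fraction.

Pivot element is row 1, column x3: 4.
Normalize row 1: new (row 1, x5) = 4/4 = 1.
row 2 ← row 2 − 3·(new row 1): 6 − 3·1 = 3.

3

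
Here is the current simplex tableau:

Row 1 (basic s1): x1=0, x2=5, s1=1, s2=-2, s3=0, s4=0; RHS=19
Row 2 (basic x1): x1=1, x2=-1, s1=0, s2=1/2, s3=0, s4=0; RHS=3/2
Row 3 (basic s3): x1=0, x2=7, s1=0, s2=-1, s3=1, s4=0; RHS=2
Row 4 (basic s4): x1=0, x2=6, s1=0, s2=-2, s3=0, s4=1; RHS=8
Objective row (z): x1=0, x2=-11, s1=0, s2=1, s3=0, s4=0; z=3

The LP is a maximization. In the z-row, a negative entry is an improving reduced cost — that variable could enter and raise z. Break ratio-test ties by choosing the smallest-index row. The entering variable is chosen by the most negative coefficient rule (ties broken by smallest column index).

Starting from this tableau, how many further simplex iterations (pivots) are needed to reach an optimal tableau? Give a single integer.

pivot: x2 in, s3 out → z = 43/7
pivot: s2 in, x1 out → z = 9
No improving column remains; optimal.

2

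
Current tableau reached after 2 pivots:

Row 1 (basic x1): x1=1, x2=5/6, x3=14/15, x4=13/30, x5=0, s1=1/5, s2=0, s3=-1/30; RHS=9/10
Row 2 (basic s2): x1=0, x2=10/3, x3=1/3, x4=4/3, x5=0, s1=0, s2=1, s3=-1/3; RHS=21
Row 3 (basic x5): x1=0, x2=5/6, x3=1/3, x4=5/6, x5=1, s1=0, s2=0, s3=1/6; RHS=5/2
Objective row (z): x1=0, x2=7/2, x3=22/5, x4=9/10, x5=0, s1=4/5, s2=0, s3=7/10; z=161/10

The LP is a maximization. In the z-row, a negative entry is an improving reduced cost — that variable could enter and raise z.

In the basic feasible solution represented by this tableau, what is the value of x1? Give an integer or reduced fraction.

x1 is basic (row 1); its value is the RHS of that row: 9/10.

9/10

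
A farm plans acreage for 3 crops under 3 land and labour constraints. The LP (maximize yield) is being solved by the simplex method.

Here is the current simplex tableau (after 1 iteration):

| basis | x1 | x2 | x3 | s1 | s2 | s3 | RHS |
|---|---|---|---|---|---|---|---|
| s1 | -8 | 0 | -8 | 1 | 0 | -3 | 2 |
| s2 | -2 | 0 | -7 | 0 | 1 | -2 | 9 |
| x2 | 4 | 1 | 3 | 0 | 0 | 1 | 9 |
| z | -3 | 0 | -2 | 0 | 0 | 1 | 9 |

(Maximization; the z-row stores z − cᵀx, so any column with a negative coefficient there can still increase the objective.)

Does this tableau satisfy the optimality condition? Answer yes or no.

Column x1 has objective-row coefficient -3, which is negative; an improving pivot exists, so not yet optimal.

no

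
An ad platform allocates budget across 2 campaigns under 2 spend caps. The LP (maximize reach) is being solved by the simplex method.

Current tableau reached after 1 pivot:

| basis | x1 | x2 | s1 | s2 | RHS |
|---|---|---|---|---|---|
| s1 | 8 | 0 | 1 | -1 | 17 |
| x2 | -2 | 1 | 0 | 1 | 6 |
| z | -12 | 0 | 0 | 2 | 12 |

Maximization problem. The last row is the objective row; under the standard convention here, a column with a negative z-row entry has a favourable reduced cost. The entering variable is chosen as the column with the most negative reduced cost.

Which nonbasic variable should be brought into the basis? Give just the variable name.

x1

Objective-row coefficients: x1: -12, x2: 0, s1: 0, s2: 2.
The most negative is -12 in column x1, so x1 enters.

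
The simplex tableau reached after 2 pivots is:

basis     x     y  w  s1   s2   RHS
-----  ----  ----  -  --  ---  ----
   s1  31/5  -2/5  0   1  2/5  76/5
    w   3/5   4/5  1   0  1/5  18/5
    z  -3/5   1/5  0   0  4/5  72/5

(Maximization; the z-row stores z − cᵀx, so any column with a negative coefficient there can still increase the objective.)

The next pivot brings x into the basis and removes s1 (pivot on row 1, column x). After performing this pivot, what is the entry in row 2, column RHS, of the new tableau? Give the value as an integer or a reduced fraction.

Pivot element is row 1, column x: 31/5.
Normalize row 1: new (row 1, RHS) = (76/5)/(31/5) = 76/31.
row 2 ← row 2 − (3/5)·(new row 1): 18/5 − (3/5)·(76/31) = 66/31.

66/31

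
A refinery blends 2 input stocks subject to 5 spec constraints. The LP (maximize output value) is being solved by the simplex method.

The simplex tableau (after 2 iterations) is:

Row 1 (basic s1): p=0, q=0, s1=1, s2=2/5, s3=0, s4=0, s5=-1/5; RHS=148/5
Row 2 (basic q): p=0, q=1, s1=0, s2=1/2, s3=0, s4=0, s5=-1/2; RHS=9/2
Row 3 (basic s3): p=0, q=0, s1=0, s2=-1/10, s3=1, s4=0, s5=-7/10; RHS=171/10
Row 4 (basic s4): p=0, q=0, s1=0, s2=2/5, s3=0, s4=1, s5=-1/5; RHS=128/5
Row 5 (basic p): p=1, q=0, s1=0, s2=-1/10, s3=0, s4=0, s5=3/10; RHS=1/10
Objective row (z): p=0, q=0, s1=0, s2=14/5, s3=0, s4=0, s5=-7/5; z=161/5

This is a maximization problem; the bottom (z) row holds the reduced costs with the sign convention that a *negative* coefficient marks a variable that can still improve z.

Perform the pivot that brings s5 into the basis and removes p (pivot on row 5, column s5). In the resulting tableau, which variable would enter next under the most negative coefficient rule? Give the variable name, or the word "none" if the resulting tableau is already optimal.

none

Pivot element 3/10. New z-row = old z-row − (-7/5)·(row 5/(3/10)).
Updated z-row coefficients: p: 14/3, q: 0, s1: 0, s2: 7/3, s3: 0, s4: 0, s5: 0.
No coefficient is strictly negative; the tableau after this pivot is optimal.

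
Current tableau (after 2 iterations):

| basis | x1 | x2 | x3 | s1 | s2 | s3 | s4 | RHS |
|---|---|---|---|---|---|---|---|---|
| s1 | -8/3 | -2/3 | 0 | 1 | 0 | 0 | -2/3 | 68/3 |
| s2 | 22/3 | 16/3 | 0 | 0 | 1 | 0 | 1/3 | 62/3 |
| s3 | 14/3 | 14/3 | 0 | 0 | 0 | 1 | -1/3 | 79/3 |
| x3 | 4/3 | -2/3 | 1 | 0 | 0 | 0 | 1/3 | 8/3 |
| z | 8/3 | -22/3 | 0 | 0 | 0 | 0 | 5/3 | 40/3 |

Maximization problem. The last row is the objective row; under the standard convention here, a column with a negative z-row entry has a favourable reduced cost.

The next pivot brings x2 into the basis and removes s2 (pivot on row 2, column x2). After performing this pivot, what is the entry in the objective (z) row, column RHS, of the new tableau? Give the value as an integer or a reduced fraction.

167/4

Pivot element is row 2, column x2: 16/3.
Normalize row 2: new (row 2, RHS) = (62/3)/(16/3) = 31/8.
z-row ← z-row − (-22/3)·(new row 2): 40/3 − (-22/3)·(31/8) = 167/4.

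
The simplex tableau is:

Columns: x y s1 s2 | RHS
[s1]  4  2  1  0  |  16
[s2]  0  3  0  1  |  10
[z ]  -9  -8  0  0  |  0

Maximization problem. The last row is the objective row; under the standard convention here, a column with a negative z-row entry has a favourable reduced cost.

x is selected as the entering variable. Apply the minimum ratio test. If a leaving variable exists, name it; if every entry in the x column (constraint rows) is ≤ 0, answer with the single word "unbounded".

Ratios: row 1 (s1): 16/4 = 4; row 2 (s2): entry 0 ≤ 0, skip.
Minimum ratio is in the s1 row, so s1 leaves.

s1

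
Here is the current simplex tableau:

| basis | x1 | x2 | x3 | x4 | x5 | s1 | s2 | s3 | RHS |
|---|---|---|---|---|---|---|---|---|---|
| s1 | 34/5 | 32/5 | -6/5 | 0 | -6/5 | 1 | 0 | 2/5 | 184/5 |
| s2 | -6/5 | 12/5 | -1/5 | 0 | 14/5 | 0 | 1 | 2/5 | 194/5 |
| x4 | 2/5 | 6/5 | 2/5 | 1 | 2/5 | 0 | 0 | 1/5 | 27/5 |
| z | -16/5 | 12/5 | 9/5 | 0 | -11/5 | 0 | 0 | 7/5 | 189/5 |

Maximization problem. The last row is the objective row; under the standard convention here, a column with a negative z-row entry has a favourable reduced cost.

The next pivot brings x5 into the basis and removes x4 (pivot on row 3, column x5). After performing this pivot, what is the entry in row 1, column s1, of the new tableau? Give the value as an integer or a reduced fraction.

1

Pivot element is row 3, column x5: 2/5.
Normalize row 3: new (row 3, s1) = 0/(2/5) = 0.
row 1 ← row 1 − (-6/5)·(new row 3): 1 − (-6/5)·0 = 1.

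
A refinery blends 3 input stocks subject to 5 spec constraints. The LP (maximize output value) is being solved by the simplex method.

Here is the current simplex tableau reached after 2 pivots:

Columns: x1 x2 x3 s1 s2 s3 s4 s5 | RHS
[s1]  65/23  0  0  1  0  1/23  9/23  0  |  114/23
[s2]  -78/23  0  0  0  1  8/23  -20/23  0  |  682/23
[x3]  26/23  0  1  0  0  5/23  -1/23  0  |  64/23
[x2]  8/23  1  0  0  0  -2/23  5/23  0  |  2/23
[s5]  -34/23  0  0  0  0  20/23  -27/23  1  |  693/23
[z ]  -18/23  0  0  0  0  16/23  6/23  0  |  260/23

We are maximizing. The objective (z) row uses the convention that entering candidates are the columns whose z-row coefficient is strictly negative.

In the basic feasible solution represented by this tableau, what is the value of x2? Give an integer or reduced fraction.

x2 is basic (row 4); its value is the RHS of that row: 2/23.

2/23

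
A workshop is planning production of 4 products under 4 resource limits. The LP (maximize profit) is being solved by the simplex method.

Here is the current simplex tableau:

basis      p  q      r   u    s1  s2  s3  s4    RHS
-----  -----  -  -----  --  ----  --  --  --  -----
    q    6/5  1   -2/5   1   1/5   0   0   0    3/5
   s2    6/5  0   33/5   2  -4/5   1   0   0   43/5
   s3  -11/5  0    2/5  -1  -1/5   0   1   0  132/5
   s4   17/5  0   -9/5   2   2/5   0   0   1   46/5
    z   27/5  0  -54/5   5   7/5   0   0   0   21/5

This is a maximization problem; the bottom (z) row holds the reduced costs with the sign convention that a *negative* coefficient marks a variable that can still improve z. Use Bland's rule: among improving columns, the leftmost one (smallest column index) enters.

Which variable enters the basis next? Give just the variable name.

Objective-row coefficients: p: 27/5, q: 0, r: -54/5, u: 5, s1: 7/5, s2: 0, s3: 0, s4: 0.
Improving columns: r. Bland's rule picks the smallest column index → r.

r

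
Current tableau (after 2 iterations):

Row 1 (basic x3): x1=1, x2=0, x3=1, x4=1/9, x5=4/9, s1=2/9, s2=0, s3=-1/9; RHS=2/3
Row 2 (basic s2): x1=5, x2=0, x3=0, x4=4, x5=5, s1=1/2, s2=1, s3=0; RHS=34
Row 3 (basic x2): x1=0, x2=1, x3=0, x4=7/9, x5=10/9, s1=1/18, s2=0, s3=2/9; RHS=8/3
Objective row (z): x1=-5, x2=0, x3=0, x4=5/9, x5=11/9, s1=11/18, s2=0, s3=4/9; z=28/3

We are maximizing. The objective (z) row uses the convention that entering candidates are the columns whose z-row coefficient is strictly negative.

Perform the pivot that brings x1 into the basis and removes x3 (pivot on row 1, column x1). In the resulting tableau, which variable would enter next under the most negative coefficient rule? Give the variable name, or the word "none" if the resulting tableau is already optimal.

s3

Pivot element 1. New z-row = old z-row − (-5)·(row 1/1).
Updated z-row coefficients: x1: 0, x2: 0, x3: 5, x4: 10/9, x5: 31/9, s1: 31/18, s2: 0, s3: -1/9.
The most negative is -1/9 in column s3, so s3 would enter next.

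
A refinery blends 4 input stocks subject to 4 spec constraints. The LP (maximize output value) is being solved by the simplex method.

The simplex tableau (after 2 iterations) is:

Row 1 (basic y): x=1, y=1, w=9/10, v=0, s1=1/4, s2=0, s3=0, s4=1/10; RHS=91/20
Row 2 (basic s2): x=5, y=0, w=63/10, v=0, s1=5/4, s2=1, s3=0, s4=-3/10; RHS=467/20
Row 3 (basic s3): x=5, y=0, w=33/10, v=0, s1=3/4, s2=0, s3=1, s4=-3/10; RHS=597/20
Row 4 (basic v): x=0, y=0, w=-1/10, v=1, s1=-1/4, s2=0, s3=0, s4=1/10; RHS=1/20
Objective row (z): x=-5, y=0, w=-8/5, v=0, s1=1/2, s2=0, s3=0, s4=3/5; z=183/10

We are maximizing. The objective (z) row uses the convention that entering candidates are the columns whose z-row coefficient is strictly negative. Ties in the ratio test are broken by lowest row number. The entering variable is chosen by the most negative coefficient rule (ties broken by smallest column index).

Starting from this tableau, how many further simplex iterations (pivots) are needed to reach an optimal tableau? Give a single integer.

1

pivot: x in, y out → z = 821/20
No improving column remains; optimal.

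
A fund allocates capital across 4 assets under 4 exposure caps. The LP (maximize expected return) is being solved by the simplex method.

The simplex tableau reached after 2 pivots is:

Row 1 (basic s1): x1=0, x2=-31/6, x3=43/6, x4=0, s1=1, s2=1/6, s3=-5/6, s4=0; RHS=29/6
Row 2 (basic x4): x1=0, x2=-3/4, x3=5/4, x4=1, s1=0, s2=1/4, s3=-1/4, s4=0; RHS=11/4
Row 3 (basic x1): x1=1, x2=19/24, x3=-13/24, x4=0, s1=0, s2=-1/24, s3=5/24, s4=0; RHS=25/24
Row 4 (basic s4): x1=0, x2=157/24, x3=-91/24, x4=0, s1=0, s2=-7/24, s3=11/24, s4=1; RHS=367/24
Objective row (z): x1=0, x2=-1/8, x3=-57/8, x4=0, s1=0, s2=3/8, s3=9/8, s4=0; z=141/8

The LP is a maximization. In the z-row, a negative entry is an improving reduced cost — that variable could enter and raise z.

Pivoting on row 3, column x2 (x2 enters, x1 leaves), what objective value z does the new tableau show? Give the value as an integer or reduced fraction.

Minimum ratio for x2: (25/24)/(19/24) = 25/19.
z changes by −(z-row coeff of x2)·ratio = −(-1/8)·(25/19) = 25/152.
New z = 141/8 + (25/152) = 338/19.

338/19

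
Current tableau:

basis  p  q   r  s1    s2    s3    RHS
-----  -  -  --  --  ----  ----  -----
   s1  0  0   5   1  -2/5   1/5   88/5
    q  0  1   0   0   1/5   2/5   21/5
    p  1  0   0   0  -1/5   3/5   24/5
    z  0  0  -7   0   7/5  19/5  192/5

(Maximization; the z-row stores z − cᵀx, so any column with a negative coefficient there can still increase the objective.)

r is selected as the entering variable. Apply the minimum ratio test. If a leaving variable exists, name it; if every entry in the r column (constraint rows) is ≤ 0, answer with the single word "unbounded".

Ratios: row 1 (s1): (88/5)/5 = 88/25; row 2 (q): entry 0 ≤ 0, skip; row 3 (p): entry 0 ≤ 0, skip.
Minimum ratio is in the s1 row, so s1 leaves.

s1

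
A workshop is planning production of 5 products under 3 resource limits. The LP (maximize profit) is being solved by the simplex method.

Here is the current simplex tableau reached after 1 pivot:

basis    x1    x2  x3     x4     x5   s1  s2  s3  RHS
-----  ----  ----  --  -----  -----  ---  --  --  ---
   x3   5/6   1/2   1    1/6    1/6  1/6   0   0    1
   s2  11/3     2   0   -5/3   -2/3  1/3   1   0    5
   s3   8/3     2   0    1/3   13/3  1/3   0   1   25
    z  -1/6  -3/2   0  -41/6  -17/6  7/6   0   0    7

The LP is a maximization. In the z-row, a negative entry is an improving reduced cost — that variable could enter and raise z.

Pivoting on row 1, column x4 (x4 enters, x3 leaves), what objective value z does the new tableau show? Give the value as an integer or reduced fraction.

Minimum ratio for x4: 1/(1/6) = 6.
z changes by −(z-row coeff of x4)·ratio = −(-41/6)·6 = 41.
New z = 7 + 41 = 48.

48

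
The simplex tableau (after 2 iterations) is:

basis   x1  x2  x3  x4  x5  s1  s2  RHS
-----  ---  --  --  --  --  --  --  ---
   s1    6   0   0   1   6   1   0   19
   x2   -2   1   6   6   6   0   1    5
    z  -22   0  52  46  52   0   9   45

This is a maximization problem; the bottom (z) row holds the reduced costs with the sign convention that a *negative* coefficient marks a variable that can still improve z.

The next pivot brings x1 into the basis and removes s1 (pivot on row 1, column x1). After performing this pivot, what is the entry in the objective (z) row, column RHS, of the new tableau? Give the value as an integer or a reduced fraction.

344/3

Pivot element is row 1, column x1: 6.
Normalize row 1: new (row 1, RHS) = 19/6 = 19/6.
z-row ← z-row − (-22)·(new row 1): 45 − (-22)·(19/6) = 344/3.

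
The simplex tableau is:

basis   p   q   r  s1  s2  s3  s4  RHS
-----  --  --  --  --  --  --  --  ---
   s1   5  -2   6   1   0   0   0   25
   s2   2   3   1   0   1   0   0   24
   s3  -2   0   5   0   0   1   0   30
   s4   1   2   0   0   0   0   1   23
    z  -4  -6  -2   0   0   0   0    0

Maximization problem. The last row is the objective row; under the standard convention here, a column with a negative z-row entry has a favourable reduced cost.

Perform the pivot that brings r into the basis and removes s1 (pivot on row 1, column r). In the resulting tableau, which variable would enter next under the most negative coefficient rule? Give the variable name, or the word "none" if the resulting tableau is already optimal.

Pivot element 6. New z-row = old z-row − (-2)·(row 1/6).
Updated z-row coefficients: p: -7/3, q: -20/3, r: 0, s1: 1/3, s2: 0, s3: 0, s4: 0.
The most negative is -20/3 in column q, so q would enter next.

q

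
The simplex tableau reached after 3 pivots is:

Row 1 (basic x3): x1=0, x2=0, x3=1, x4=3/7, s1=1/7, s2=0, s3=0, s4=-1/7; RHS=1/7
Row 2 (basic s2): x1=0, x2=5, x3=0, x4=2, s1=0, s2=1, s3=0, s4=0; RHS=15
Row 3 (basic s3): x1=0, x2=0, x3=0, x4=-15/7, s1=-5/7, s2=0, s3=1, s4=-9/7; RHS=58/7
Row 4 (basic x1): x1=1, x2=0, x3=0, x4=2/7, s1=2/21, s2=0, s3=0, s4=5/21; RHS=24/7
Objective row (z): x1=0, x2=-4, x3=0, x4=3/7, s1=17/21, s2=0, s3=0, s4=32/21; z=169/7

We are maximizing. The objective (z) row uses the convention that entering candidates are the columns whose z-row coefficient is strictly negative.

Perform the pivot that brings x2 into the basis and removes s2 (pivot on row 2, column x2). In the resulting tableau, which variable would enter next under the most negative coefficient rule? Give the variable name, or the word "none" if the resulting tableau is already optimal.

none

Pivot element 5. New z-row = old z-row − (-4)·(row 2/5).
Updated z-row coefficients: x1: 0, x2: 0, x3: 0, x4: 71/35, s1: 17/21, s2: 4/5, s3: 0, s4: 32/21.
No coefficient is strictly negative; the tableau after this pivot is optimal.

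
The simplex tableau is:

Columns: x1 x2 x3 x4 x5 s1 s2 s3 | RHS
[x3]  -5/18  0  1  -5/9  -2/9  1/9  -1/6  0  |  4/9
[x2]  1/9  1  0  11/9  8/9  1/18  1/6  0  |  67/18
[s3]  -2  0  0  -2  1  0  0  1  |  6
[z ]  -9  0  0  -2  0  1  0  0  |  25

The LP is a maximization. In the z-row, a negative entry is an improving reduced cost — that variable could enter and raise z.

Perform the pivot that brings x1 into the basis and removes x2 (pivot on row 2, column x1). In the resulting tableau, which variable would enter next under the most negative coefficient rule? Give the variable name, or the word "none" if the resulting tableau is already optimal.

Pivot element 1/9. New z-row = old z-row − (-9)·(row 2/(1/9)).
Updated z-row coefficients: x1: 0, x2: 81, x3: 0, x4: 97, x5: 72, s1: 11/2, s2: 27/2, s3: 0.
No coefficient is strictly negative; the tableau after this pivot is optimal.

none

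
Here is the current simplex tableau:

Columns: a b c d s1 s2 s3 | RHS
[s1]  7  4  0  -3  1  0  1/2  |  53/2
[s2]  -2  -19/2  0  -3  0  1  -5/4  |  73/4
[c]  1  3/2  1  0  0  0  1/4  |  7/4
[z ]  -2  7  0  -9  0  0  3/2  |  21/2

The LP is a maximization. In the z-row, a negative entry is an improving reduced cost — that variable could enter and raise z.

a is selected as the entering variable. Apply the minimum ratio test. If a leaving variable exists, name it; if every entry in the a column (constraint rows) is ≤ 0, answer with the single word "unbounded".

c

Ratios: row 1 (s1): (53/2)/7 = 53/14; row 2 (s2): entry -2 ≤ 0, skip; row 3 (c): (7/4)/1 = 7/4.
Minimum ratio is in the c row, so c leaves.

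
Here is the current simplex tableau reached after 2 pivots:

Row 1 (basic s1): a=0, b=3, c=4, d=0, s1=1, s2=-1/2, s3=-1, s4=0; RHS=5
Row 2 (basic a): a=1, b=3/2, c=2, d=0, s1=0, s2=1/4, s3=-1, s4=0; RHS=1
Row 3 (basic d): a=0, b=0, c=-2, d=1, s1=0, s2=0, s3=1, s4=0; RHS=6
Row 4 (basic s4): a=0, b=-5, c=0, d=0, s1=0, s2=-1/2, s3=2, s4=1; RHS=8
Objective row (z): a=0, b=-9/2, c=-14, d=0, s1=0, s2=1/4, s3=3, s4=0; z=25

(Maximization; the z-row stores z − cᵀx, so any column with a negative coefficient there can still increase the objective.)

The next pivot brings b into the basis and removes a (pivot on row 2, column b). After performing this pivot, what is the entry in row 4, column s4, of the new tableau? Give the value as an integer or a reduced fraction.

1

Pivot element is row 2, column b: 3/2.
Normalize row 2: new (row 2, s4) = 0/(3/2) = 0.
row 4 ← row 4 − (-5)·(new row 2): 1 − (-5)·0 = 1.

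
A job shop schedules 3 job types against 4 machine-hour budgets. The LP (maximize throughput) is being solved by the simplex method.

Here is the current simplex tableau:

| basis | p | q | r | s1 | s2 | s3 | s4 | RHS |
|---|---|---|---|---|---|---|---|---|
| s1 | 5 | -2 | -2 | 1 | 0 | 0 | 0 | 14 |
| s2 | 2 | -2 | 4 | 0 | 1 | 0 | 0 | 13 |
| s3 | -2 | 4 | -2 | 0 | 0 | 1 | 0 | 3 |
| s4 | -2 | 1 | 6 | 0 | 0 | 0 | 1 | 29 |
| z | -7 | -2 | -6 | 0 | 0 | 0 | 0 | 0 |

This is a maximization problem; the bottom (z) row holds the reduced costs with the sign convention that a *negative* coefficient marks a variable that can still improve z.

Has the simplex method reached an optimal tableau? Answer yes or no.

Column p has objective-row coefficient -7, which is negative; an improving pivot exists, so not yet optimal.

no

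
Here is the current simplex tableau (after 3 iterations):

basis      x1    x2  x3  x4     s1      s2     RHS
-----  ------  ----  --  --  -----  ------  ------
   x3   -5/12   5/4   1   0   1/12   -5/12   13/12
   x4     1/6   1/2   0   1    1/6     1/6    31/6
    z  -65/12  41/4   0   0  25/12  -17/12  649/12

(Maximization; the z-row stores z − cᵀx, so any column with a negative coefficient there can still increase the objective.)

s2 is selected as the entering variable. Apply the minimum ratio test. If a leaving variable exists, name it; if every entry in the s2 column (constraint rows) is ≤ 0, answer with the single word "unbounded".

x4

Ratios: row 1 (x3): entry -5/12 ≤ 0, skip; row 2 (x4): (31/6)/(1/6) = 31.
Minimum ratio is in the x4 row, so x4 leaves.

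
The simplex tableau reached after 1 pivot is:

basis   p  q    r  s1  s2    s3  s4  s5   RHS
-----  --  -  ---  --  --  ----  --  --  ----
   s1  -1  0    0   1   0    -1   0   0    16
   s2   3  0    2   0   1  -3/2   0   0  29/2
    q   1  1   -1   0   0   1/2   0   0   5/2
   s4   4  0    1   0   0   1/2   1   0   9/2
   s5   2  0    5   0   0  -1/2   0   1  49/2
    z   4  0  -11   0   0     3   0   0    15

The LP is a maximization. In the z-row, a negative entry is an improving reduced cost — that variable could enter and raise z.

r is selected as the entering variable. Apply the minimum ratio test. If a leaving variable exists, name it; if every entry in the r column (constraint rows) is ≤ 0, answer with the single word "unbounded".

Ratios: row 1 (s1): entry 0 ≤ 0, skip; row 2 (s2): (29/2)/2 = 29/4; row 3 (q): entry -1 ≤ 0, skip; row 4 (s4): (9/2)/1 = 9/2; row 5 (s5): (49/2)/5 = 49/10.
Minimum ratio is in the s4 row, so s4 leaves.

s4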